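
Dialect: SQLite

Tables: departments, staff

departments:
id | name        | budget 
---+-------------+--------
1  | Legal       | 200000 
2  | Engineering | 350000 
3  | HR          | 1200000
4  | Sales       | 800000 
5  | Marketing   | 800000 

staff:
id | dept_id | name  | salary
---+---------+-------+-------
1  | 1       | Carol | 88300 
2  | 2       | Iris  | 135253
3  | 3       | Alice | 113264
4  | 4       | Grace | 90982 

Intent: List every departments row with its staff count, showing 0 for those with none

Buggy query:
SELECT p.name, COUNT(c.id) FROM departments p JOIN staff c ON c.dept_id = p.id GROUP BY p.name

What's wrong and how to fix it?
Bug: INNER JOIN drops departments rows that have no matching staff rows

Fix: Use LEFT JOIN so parents without children still appear (COUNT(c.id) gives 0)

Corrected query:
SELECT p.name, COUNT(c.id) FROM departments p LEFT JOIN staff c ON c.dept_id = p.id GROUP BY p.name

Result:
name        | COUNT(c.id)
------------+------------
Engineering | 1          
HR          | 1          
Legal       | 1          
Marketing   | 0          
Sales       | 1          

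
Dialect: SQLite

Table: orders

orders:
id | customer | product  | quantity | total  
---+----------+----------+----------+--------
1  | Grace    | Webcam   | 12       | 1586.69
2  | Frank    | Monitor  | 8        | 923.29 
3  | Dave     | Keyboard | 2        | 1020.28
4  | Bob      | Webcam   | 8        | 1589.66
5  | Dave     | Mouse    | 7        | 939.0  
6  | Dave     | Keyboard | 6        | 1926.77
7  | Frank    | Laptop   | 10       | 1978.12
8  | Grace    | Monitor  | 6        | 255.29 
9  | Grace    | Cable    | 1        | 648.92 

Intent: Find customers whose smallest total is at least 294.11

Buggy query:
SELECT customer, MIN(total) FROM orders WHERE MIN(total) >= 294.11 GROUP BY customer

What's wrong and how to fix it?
Bug: Aggregates like MIN are computed per group after WHERE runs

Fix: Use HAVING for the per-group MIN condition

Corrected query:
SELECT customer, MIN(total) FROM orders GROUP BY customer HAVING MIN(total) >= 294.11

Result:
customer | MIN(total)
---------+-----------
Bob      | 1589.66   
Dave     | 939       
Frank    | 923.29    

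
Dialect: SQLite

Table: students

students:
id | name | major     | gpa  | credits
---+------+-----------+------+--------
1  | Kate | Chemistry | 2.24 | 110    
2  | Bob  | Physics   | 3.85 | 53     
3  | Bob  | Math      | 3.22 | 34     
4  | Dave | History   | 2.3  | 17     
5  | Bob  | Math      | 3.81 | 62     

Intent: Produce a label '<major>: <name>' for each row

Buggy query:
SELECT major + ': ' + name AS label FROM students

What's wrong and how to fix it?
Bug: '+' is numeric addition; on text columns SQLite converts them to 0 instead of concatenating

Fix: Use the || operator for string concatenation

Corrected query:
SELECT major || ': ' || name AS label FROM students

Result:
label          
---------------
Chemistry: Kate
Physics: Bob   
Math: Bob      
History: Dave  
Math: Bob      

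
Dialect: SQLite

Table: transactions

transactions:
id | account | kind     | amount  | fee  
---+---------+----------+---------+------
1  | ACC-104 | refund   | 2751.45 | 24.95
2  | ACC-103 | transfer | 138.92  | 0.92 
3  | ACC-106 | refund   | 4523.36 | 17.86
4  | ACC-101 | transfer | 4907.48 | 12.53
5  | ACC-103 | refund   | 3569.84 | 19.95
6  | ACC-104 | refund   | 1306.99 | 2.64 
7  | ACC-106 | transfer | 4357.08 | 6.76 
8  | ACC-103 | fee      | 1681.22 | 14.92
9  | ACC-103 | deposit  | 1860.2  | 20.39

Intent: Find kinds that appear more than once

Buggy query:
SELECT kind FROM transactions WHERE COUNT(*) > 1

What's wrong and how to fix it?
Bug: COUNT(*) is an aggregate and cannot be used in WHERE

Fix: Group first, then use HAVING for the count condition

Corrected query:
SELECT kind FROM transactions GROUP BY kind HAVING COUNT(*) > 1

Result:
kind    
--------
refund  
transfer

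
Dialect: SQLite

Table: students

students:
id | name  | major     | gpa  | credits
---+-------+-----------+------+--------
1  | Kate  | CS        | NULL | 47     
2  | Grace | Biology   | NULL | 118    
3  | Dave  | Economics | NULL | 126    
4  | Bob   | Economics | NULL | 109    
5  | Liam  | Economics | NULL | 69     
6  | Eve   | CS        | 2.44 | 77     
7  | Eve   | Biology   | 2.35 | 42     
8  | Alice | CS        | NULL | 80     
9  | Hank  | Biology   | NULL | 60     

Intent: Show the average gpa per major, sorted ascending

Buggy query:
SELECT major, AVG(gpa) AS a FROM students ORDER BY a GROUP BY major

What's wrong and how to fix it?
Bug: GROUP BY must precede ORDER BY

Fix: Reorder: SELECT … FROM … GROUP BY … ORDER BY …

Corrected query:
SELECT major, AVG(gpa) AS a FROM students GROUP BY major ORDER BY a

Result:
major     | a   
----------+-----
Economics | NULL
Biology   | 2.35
CS        | 2.44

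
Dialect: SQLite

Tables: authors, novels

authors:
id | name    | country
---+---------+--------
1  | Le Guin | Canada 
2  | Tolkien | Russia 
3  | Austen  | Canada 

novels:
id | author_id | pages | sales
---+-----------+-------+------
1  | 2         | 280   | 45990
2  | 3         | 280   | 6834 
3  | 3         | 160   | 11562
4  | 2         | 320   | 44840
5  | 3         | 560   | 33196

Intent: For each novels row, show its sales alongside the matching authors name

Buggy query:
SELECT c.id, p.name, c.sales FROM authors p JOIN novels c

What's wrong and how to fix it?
Bug: JOIN with no ON clause produces a cartesian product; every novels row pairs with every authors row

Fix: Add ON c.author_id = p.id to the JOIN

Corrected query:
SELECT c.id, p.name, c.sales FROM authors p JOIN novels c ON c.author_id = p.id

Result:
id | name    | sales
---+---------+------
1  | Tolkien | 45990
2  | Austen  | 6834 
3  | Austen  | 11562
4  | Tolkien | 44840
5  | Austen  | 33196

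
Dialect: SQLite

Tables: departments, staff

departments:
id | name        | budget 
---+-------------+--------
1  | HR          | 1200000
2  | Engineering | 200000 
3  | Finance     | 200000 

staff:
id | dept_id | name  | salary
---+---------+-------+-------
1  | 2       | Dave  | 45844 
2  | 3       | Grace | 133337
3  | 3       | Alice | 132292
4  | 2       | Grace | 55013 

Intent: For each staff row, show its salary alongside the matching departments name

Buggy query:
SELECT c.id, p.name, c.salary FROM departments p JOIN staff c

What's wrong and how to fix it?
Bug: JOIN with no ON clause produces a cartesian product; every staff row pairs with every departments row

Fix: Specify the join condition linking the foreign key to the parent id

Corrected query:
SELECT c.id, p.name, c.salary FROM departments p JOIN staff c ON c.dept_id = p.id

Result:
id | name        | salary
---+-------------+-------
1  | Engineering | 45844 
2  | Finance     | 133337
3  | Finance     | 132292
4  | Engineering | 55013 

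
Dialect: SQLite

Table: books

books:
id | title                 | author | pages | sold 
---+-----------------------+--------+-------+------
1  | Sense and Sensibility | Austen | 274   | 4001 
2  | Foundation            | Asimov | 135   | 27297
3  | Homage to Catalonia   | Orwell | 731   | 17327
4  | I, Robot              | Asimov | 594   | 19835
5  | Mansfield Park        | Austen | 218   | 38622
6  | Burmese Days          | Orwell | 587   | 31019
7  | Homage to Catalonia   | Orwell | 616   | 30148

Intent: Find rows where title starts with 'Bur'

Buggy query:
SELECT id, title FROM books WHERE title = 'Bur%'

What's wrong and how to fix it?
Bug: '=' compares the literal string including the % character; pattern matching needs LIKE

Fix: Use LIKE for wildcard pattern matching

Corrected query:
SELECT id, title FROM books WHERE title LIKE 'Bur%'

Result:
id | title       
---+-------------
6  | Burmese Days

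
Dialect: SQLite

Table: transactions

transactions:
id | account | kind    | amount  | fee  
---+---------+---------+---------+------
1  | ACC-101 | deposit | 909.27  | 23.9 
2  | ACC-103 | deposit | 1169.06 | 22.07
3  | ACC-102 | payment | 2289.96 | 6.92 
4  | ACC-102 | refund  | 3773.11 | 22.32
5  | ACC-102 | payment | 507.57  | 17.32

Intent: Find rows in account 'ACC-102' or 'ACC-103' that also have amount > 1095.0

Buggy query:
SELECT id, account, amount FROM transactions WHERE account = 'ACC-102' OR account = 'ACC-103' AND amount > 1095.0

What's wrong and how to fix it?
Bug: AND binds tighter than OR, so this parses as account = 'ACC-102' OR (account = 'ACC-103' AND amount > 1095.0)

Fix: Group the OR with parentheses (or use IN), then AND the threshold

Corrected query:
SELECT id, account, amount FROM transactions WHERE (account = 'ACC-102' OR account = 'ACC-103') AND amount > 1095.0

Result:
id | account | amount 
---+---------+--------
2  | ACC-103 | 1169.06
3  | ACC-102 | 2289.96
4  | ACC-102 | 3773.11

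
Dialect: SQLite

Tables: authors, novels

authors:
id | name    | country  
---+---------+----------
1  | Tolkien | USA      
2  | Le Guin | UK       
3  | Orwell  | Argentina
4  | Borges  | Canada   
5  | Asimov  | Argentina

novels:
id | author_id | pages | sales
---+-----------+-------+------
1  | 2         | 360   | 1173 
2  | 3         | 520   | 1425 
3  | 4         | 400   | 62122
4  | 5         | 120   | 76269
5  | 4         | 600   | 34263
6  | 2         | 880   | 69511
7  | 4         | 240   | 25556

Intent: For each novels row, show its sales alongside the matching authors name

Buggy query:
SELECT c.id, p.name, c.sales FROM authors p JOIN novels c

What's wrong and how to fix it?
Bug: JOIN with no ON clause produces a cartesian product; every novels row pairs with every authors row

Fix: Add ON c.author_id = p.id to the JOIN

Corrected query:
SELECT c.id, p.name, c.sales FROM authors p JOIN novels c ON c.author_id = p.id

Result:
id | name    | sales
---+---------+------
1  | Le Guin | 1173 
2  | Orwell  | 1425 
3  | Borges  | 62122
4  | Asimov  | 76269
5  | Borges  | 34263
6  | Le Guin | 69511
7  | Borges  | 25556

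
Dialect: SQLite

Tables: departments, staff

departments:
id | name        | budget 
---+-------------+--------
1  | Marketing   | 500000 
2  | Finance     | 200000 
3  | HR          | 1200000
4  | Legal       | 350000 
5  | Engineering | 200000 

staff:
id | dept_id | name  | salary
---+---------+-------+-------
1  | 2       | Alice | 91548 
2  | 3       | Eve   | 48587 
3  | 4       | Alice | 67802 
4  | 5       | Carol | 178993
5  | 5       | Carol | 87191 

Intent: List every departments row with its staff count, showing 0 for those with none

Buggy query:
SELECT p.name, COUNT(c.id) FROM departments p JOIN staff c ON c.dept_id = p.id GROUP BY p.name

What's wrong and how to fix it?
Bug: An inner join excludes parents with zero children

Fix: Switch to LEFT JOIN to retain unmatched parent rows

Corrected query:
SELECT p.name, COUNT(c.id) FROM departments p LEFT JOIN staff c ON c.dept_id = p.id GROUP BY p.name

Result:
name        | COUNT(c.id)
------------+------------
Engineering | 2          
Finance     | 1          
HR          | 1          
Legal       | 1          
Marketing   | 0          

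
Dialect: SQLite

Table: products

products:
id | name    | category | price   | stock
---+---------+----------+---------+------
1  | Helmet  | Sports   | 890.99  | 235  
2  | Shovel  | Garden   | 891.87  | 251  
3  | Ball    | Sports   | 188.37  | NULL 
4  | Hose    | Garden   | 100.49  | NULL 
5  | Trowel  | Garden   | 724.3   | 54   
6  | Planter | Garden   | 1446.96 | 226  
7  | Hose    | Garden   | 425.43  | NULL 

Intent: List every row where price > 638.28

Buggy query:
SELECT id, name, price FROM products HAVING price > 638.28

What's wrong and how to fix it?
Bug: This is a non-aggregate query (no GROUP BY, no aggregates), so in SQLite the HAVING clause is invalid here; a row-level condition belongs in WHERE

Fix: Replace HAVING with WHERE since the condition applies to individual rows

Corrected query:
SELECT id, name, price FROM products WHERE price > 638.28

Result:
id | name    | price  
---+---------+--------
1  | Helmet  | 890.99 
2  | Shovel  | 891.87 
5  | Trowel  | 724.3  
6  | Planter | 1446.96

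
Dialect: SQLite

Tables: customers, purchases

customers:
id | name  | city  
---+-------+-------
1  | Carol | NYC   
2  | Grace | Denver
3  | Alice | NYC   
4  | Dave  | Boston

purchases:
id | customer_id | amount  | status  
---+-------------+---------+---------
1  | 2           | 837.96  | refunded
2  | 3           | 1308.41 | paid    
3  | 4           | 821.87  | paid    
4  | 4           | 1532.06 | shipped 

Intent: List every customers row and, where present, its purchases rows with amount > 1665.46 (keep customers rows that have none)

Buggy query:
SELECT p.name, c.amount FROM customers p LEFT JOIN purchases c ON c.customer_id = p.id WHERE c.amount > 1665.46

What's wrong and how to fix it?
Bug: A WHERE condition on the right-hand table after LEFT JOIN drops unmatched parents

Fix: Move the right-table condition into the ON clause so unmatched parents are kept

Corrected query:
SELECT p.name, c.amount FROM customers p LEFT JOIN purchases c ON c.customer_id = p.id AND c.amount > 1665.46

Result:
name  | amount
------+-------
Carol | NULL  
Grace | NULL  
Alice | NULL  
Dave  | NULL  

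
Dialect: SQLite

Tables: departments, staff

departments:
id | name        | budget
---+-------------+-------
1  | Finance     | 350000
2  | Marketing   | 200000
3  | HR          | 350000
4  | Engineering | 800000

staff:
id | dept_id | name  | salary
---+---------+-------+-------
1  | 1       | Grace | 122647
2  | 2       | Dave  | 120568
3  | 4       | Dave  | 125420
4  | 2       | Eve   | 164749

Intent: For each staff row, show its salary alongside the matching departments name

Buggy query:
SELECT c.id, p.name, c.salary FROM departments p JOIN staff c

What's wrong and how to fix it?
Bug: JOIN with no ON clause produces a cartesian product; every staff row pairs with every departments row

Fix: Add ON c.dept_id = p.id to the JOIN

Corrected query:
SELECT c.id, p.name, c.salary FROM departments p JOIN staff c ON c.dept_id = p.id

Result:
id | name        | salary
---+-------------+-------
1  | Finance     | 122647
2  | Marketing   | 120568
3  | Engineering | 125420
4  | Marketing   | 164749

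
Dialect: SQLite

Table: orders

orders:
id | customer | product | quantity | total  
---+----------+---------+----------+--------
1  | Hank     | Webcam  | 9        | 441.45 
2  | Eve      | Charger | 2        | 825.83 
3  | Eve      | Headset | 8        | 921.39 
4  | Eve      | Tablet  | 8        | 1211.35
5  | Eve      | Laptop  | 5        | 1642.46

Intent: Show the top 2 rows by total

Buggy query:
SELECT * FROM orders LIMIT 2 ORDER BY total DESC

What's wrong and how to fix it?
Bug: ORDER BY cannot follow LIMIT; LIMIT is the final clause

Fix: Swap the clauses: ORDER BY first, then LIMIT

Corrected query:
SELECT * FROM orders ORDER BY total DESC LIMIT 2

Result:
id | customer | product | quantity | total  
---+----------+---------+----------+--------
5  | Eve      | Laptop  | 5        | 1642.46
4  | Eve      | Tablet  | 8        | 1211.35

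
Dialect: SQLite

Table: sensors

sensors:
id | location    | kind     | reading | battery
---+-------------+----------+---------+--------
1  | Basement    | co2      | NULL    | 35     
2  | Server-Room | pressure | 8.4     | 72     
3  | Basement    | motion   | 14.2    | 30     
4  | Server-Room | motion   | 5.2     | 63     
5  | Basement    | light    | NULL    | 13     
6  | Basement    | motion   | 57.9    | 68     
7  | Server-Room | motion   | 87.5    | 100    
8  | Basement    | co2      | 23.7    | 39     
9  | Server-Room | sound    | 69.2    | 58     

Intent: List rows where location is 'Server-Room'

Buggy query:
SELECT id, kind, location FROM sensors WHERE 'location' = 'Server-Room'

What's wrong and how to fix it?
Bug: 'location' in single quotes is a string literal, not the column; the comparison is literal-vs-literal and never true

Fix: Reference the column as location without single quotes

Corrected query:
SELECT id, kind, location FROM sensors WHERE location = 'Server-Room'

Result:
id | kind     | location   
---+----------+------------
2  | pressure | Server-Room
4  | motion   | Server-Room
7  | motion   | Server-Room
9  | sound    | Server-Room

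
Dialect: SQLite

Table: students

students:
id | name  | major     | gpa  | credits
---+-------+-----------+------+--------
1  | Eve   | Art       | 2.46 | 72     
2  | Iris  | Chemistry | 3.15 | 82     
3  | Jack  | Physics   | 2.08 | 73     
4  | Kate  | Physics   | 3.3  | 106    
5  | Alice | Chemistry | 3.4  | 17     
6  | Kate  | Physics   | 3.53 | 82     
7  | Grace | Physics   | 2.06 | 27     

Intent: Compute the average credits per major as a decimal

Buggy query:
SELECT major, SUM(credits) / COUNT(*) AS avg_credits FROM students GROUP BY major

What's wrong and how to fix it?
Bug: SUM(credits) and COUNT(*) are both integers; the division truncates the fractional part

Fix: Multiply by 1.0 (or CAST to REAL) to force floating-point division

Corrected query:
SELECT major, SUM(credits) * 1.0 / COUNT(*) AS avg_credits FROM students GROUP BY major

Result:
major     | avg_credits
----------+------------
Art       | 72         
Chemistry | 49.5       
Physics   | 72         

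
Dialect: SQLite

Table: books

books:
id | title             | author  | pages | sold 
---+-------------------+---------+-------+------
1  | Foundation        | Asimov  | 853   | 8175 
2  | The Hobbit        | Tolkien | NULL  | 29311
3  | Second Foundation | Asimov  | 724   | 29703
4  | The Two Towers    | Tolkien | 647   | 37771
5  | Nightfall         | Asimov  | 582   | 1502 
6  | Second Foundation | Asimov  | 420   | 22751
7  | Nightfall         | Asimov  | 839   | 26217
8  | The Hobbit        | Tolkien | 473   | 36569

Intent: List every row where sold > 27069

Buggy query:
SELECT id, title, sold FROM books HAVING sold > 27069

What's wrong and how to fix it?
Bug: This is a non-aggregate query (no GROUP BY, no aggregates), so in SQLite the HAVING clause is invalid here; a row-level condition belongs in WHERE

Fix: Replace HAVING with WHERE since the condition applies to individual rows

Corrected query:
SELECT id, title, sold FROM books WHERE sold > 27069

Result:
id | title             | sold 
---+-------------------+------
2  | The Hobbit        | 29311
3  | Second Foundation | 29703
4  | The Two Towers    | 37771
8  | The Hobbit        | 36569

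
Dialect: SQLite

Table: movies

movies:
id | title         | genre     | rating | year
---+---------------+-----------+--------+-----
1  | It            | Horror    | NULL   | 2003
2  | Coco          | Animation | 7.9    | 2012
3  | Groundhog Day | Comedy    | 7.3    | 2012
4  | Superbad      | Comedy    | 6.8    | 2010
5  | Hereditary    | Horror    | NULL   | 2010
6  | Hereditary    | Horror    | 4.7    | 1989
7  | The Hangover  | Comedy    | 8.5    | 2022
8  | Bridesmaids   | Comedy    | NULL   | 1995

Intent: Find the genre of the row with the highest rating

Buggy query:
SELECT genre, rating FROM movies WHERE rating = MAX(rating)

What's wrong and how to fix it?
Bug: WHERE is evaluated per row; an aggregate over the whole table isn't defined there

Fix: Wrap MAX in a scalar subquery so WHERE compares against a single value

Corrected query:
SELECT genre, rating FROM movies WHERE rating = (SELECT MAX(rating) FROM movies)

Result:
genre  | rating
-------+-------
Comedy | 8.5   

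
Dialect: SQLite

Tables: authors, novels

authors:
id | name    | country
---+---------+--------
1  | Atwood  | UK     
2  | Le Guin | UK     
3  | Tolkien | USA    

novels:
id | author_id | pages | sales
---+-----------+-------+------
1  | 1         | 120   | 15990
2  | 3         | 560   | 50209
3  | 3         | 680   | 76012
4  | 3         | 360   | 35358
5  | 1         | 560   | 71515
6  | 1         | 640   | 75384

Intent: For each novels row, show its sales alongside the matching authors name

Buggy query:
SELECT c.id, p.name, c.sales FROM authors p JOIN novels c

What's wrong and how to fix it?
Bug: Missing join condition: each novels row is matched to all authors rows instead of just its own

Fix: Add ON c.author_id = p.id to the JOIN

Corrected query:
SELECT c.id, p.name, c.sales FROM authors p JOIN novels c ON c.author_id = p.id

Result:
id | name    | sales
---+---------+------
1  | Atwood  | 15990
2  | Tolkien | 50209
3  | Tolkien | 76012
4  | Tolkien | 35358
5  | Atwood  | 71515
6  | Atwood  | 75384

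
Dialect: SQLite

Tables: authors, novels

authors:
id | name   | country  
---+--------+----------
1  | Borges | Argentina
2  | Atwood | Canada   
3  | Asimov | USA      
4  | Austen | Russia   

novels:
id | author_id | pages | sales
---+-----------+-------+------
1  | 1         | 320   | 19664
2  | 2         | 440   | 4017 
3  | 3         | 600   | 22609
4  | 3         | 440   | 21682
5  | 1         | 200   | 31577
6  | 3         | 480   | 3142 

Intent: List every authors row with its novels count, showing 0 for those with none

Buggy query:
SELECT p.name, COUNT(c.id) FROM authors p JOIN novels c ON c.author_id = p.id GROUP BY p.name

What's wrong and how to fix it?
Bug: INNER JOIN drops authors rows that have no matching novels rows

Fix: Switch to LEFT JOIN to retain unmatched parent rows

Corrected query:
SELECT p.name, COUNT(c.id) FROM authors p LEFT JOIN novels c ON c.author_id = p.id GROUP BY p.name

Result:
name   | COUNT(c.id)
-------+------------
Asimov | 3          
Atwood | 1          
Austen | 0          
Borges | 2          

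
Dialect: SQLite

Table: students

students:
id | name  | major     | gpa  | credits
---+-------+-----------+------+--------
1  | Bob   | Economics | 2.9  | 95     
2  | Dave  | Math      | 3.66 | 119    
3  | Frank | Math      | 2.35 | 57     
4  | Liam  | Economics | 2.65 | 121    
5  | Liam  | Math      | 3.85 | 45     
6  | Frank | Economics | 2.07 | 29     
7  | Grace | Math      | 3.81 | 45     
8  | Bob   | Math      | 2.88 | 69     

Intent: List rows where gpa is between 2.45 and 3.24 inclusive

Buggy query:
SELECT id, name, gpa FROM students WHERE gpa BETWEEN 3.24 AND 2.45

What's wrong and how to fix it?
Bug: The bounds are reversed; BETWEEN a AND b requires a <= b to match anything

Fix: Write BETWEEN 2.45 AND 3.24

Corrected query:
SELECT id, name, gpa FROM students WHERE gpa BETWEEN 2.45 AND 3.24

Result:
id | name | gpa 
---+------+-----
1  | Bob  | 2.9 
4  | Liam | 2.65
8  | Bob  | 2.88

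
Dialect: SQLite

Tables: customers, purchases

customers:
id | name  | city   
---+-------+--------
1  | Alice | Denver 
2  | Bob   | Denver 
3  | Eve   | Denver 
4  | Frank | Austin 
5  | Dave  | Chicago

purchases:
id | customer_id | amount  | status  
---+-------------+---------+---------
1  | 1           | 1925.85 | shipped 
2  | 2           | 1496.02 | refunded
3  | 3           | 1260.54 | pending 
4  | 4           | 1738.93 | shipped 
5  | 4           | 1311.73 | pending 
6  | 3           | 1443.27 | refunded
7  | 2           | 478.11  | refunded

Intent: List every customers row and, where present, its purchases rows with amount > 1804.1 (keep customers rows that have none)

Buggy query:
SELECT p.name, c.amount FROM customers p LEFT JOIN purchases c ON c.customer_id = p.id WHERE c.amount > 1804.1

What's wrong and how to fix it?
Bug: A WHERE condition on the right-hand table after LEFT JOIN drops unmatched parents

Fix: Move the right-table condition into the ON clause so unmatched parents are kept

Corrected query:
SELECT p.name, c.amount FROM customers p LEFT JOIN purchases c ON c.customer_id = p.id AND c.amount > 1804.1

Result:
name  | amount 
------+--------
Alice | 1925.85
Bob   | NULL   
Eve   | NULL   
Frank | NULL   
Dave  | NULL   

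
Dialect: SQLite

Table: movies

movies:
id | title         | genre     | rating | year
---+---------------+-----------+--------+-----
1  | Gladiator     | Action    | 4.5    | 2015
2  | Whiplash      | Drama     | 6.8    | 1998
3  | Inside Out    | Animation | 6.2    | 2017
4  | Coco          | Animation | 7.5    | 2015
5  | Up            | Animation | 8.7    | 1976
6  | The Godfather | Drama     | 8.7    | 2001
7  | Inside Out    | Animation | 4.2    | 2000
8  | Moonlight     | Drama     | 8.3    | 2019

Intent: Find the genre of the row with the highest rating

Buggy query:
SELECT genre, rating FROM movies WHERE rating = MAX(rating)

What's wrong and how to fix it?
Bug: MAX(rating) is an aggregate and cannot be used directly in WHERE

Fix: Wrap MAX in a scalar subquery so WHERE compares against a single value

Corrected query:
SELECT genre, rating FROM movies WHERE rating = (SELECT MAX(rating) FROM movies)

Result:
genre     | rating
----------+-------
Animation | 8.7   
Drama     | 8.7   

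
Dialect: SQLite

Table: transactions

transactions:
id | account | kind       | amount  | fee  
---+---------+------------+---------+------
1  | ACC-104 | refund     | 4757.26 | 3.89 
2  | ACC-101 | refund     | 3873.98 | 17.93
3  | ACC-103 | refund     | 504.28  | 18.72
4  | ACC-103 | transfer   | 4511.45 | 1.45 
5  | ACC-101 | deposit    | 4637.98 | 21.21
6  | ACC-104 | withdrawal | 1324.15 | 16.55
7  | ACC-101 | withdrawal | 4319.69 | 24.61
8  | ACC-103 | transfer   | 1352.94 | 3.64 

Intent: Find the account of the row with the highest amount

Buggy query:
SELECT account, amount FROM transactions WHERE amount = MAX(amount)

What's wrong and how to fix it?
Bug: WHERE is evaluated per row; an aggregate over the whole table isn't defined there

Fix: Wrap MAX in a scalar subquery so WHERE compares against a single value

Corrected query:
SELECT account, amount FROM transactions WHERE amount = (SELECT MAX(amount) FROM transactions)

Result:
account | amount 
--------+--------
ACC-104 | 4757.26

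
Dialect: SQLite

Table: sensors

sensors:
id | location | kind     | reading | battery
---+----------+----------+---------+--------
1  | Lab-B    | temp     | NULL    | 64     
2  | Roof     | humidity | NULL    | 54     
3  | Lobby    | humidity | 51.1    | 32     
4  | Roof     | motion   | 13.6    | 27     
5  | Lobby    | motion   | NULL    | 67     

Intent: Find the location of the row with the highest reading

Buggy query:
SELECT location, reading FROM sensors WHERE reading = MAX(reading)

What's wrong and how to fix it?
Bug: MAX(reading) is an aggregate and cannot be used directly in WHERE

Fix: Use a subquery: WHERE reading = (SELECT MAX(reading) FROM sensors)

Corrected query:
SELECT location, reading FROM sensors WHERE reading = (SELECT MAX(reading) FROM sensors)

Result:
location | reading
---------+--------
Lobby    | 51.1   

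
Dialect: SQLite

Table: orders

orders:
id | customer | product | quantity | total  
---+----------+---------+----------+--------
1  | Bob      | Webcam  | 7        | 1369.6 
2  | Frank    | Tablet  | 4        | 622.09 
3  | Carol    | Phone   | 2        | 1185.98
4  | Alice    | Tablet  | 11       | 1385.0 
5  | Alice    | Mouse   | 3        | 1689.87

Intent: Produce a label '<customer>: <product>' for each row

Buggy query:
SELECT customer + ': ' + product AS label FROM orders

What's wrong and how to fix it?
Bug: SQLite uses || for string concatenation; + coerces text to numbers (yielding 0)

Fix: Use the || operator for string concatenation

Corrected query:
SELECT customer || ': ' || product AS label FROM orders

Result:
label        
-------------
Bob: Webcam  
Frank: Tablet
Carol: Phone 
Alice: Tablet
Alice: Mouse 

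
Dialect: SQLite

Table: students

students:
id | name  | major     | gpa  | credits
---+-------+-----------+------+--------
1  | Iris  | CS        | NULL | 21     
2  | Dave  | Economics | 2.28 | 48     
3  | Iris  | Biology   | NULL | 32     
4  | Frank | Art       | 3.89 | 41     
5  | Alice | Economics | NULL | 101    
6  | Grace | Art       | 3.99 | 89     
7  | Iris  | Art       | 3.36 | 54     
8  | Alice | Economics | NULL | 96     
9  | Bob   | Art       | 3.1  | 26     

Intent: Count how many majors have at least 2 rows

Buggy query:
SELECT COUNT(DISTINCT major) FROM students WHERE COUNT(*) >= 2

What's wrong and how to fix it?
Bug: WHERE filters individual rows, not groups, so a group-level COUNT is invalid there

Fix: Use a subquery that GROUPs and filters with HAVING, then count its rows

Corrected query:
SELECT COUNT(*) FROM (SELECT major FROM students GROUP BY major HAVING COUNT(*) >= 2)

Result:
COUNT(*)
--------
2       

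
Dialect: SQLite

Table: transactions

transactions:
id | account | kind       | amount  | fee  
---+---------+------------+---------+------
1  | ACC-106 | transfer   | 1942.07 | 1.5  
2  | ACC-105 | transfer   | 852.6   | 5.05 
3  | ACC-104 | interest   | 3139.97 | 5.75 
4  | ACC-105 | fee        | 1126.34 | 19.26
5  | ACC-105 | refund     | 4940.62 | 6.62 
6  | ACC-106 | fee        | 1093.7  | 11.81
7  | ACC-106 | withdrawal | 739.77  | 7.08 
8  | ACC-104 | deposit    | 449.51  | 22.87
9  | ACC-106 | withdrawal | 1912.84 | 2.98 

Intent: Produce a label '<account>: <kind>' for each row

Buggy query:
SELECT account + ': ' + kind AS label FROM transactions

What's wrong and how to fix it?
Bug: SQLite uses || for string concatenation; + coerces text to numbers (yielding 0)

Fix: Use the || operator for string concatenation

Corrected query:
SELECT account || ': ' || kind AS label FROM transactions

Result:
label              
-------------------
ACC-106: transfer  
ACC-105: transfer  
ACC-104: interest  
ACC-105: fee       
ACC-105: refund    
ACC-106: fee       
ACC-106: withdrawal
ACC-104: deposit   
ACC-106: withdrawal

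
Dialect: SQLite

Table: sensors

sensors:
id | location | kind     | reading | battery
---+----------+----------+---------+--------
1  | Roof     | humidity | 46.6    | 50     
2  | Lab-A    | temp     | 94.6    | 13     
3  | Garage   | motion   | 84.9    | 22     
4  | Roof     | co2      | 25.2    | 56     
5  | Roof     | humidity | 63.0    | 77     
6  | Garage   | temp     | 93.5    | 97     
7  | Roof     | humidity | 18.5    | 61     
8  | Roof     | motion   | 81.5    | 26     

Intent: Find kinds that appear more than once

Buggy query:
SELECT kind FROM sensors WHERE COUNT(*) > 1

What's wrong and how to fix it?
Bug: WHERE can't reference COUNT(*); aggregates are computed after WHERE

Fix: Group first, then use HAVING for the count condition

Corrected query:
SELECT kind FROM sensors GROUP BY kind HAVING COUNT(*) > 1

Result:
kind    
--------
humidity
motion  
temp    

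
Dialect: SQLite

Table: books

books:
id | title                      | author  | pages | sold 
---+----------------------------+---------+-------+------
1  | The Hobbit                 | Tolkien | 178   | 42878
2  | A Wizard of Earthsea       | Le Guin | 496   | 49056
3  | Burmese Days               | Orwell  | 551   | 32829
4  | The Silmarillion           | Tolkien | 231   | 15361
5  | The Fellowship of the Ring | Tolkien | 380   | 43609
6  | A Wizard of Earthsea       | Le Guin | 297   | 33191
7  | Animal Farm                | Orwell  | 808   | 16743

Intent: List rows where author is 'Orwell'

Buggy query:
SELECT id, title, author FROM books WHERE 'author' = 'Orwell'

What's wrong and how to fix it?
Bug: 'author' in single quotes is a string literal, not the column; the comparison is literal-vs-literal and never true

Fix: Reference the column as author without single quotes

Corrected query:
SELECT id, title, author FROM books WHERE author = 'Orwell'

Result:
id | title        | author
---+--------------+-------
3  | Burmese Days | Orwell
7  | Animal Farm  | Orwell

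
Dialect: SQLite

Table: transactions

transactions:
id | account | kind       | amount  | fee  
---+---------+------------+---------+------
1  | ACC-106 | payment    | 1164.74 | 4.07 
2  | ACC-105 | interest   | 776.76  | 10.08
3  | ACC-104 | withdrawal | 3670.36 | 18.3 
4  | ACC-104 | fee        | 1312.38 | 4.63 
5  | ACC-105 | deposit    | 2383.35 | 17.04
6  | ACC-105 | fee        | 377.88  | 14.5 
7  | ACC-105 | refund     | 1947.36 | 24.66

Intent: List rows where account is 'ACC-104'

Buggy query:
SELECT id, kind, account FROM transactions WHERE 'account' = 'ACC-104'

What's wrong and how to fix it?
Bug: Single quotes denote string literals in SQL; the column name is being compared as a constant string

Fix: Reference the column as account without single quotes

Corrected query:
SELECT id, kind, account FROM transactions WHERE account = 'ACC-104'

Result:
id | kind       | account
---+------------+--------
3  | withdrawal | ACC-104
4  | fee        | ACC-104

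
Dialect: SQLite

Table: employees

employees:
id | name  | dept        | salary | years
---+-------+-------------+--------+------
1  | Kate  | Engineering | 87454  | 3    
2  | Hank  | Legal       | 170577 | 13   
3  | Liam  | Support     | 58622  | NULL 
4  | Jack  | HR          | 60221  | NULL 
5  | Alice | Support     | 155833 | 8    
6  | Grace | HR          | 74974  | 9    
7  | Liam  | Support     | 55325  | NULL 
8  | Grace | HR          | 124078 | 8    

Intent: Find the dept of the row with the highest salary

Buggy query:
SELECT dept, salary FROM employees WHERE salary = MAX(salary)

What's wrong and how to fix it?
Bug: MAX(salary) is an aggregate and cannot be used directly in WHERE

Fix: Use a subquery: WHERE salary = (SELECT MAX(salary) FROM employees)

Corrected query:
SELECT dept, salary FROM employees WHERE salary = (SELECT MAX(salary) FROM employees)

Result:
dept  | salary
------+-------
Legal | 170577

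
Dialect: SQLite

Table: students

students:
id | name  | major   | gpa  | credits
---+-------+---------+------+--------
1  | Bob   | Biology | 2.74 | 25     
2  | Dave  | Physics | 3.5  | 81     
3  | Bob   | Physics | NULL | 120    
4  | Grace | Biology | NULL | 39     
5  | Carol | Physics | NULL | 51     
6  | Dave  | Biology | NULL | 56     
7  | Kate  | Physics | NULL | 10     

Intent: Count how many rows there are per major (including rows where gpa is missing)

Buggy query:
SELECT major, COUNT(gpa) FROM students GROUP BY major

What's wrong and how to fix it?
Bug: COUNT(gpa) skips NULLs, so groups with missing gpa are undercounted

Fix: Replace COUNT(gpa) with COUNT(*)

Corrected query:
SELECT major, COUNT(*) FROM students GROUP BY major

Result:
major   | COUNT(*)
--------+---------
Biology | 3       
Physics | 4       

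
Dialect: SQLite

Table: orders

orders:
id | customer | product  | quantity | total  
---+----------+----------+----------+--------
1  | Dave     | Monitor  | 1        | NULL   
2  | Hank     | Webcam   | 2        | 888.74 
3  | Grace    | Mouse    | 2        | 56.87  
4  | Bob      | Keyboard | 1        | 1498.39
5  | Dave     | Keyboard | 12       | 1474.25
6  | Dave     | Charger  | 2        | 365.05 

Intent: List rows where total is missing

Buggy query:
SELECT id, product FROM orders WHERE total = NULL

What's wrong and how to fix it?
Bug: Comparing to NULL with '=' never matches; NULL = NULL is unknown, not true

Fix: Use IS NULL to test for NULL

Corrected query:
SELECT id, product FROM orders WHERE total IS NULL

Result:
id | product
---+--------
1  | Monitor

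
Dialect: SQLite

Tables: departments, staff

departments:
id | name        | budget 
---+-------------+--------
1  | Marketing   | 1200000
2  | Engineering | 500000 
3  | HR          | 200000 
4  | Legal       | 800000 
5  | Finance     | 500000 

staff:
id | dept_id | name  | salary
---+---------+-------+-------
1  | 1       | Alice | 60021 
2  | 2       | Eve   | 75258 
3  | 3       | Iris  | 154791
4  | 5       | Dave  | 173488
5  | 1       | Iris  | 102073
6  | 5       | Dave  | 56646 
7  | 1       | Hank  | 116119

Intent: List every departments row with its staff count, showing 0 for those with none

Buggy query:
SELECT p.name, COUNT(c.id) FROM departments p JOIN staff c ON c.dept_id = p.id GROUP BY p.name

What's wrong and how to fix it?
Bug: INNER JOIN drops departments rows that have no matching staff rows

Fix: Use LEFT JOIN so parents without children still appear (COUNT(c.id) gives 0)

Corrected query:
SELECT p.name, COUNT(c.id) FROM departments p LEFT JOIN staff c ON c.dept_id = p.id GROUP BY p.name

Result:
name        | COUNT(c.id)
------------+------------
Engineering | 1          
Finance     | 2          
HR          | 1          
Legal       | 0          
Marketing   | 3          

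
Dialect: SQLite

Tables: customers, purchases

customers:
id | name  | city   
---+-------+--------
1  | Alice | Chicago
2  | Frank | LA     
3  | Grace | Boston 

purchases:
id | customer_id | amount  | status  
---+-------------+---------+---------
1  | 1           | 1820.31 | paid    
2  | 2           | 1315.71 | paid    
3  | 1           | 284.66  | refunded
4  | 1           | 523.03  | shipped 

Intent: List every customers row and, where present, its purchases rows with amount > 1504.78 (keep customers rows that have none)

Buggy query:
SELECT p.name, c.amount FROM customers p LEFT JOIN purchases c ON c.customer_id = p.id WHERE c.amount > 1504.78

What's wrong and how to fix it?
Bug: A WHERE condition on the right-hand table after LEFT JOIN drops unmatched parents

Fix: Put 'c.amount > 1504.78' in the JOIN's ON clause instead of WHERE

Corrected query:
SELECT p.name, c.amount FROM customers p LEFT JOIN purchases c ON c.customer_id = p.id AND c.amount > 1504.78

Result:
name  | amount 
------+--------
Alice | 1820.31
Frank | NULL   
Grace | NULL   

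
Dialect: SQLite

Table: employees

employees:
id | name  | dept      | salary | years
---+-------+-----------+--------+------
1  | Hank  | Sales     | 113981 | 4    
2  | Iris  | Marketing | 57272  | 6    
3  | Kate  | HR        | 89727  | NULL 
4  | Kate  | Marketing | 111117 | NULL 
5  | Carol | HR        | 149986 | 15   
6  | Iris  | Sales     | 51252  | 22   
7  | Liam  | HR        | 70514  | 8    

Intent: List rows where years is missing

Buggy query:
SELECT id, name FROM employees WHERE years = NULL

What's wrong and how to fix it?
Bug: Comparing to NULL with '=' never matches; NULL = NULL is unknown, not true

Fix: Use IS NULL to test for NULL

Corrected query:
SELECT id, name FROM employees WHERE years IS NULL

Result:
id | name
---+-----
3  | Kate
4  | Kate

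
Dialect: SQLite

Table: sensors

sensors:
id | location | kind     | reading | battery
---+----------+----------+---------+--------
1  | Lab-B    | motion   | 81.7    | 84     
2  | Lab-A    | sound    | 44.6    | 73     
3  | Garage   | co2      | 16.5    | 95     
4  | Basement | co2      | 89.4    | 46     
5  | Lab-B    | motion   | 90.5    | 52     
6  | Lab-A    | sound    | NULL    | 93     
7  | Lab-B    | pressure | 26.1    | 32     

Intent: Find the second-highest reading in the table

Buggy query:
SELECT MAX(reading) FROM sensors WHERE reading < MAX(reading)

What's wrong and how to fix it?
Bug: MAX(reading) on the right of the comparison is an aggregate-in-WHERE error

Fix: Compute the overall MAX in a subquery, then take MAX of rows below it

Corrected query:
SELECT MAX(reading) FROM sensors WHERE reading < (SELECT MAX(reading) FROM sensors)

Result:
MAX(reading)
------------
89.4        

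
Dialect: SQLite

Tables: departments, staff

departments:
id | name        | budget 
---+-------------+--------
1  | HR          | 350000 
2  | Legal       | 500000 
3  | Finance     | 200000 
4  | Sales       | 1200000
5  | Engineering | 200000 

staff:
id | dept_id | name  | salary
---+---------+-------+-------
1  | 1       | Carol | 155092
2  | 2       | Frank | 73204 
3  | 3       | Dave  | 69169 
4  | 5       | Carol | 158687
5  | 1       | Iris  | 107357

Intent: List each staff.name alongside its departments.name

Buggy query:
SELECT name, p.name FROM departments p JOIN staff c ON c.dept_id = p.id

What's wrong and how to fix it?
Bug: 'name' exists in both joined tables, so the database can't tell which one is meant

Fix: Qualify the column with its table alias (c.name)

Corrected query:
SELECT c.name, p.name FROM departments p JOIN staff c ON c.dept_id = p.id

Result:
name  | name       
------+------------
Carol | HR         
Frank | Legal      
Dave  | Finance    
Carol | Engineering
Iris  | HR         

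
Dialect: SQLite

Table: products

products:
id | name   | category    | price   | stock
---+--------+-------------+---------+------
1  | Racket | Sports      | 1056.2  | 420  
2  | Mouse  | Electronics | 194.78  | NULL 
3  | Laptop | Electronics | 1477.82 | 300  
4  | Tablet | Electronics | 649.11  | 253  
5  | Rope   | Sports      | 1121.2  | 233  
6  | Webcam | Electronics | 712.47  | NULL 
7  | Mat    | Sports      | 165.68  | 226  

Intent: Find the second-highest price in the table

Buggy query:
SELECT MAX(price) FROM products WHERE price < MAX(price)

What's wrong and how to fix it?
Bug: MAX(price) on the right of the comparison is an aggregate-in-WHERE error

Fix: Put the inner MAX in a scalar subquery

Corrected query:
SELECT MAX(price) FROM products WHERE price < (SELECT MAX(price) FROM products)

Result:
MAX(price)
----------
1121.2    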